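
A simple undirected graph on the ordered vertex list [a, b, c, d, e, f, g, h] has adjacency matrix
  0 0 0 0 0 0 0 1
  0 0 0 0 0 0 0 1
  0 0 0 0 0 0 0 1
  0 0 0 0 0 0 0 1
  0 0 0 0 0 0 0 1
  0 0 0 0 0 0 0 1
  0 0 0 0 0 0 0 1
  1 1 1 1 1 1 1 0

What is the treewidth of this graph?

A width-1 tree decomposition is:
Bags: B1 = {a, h}  B2 = {e, h}  B3 = {f, h}  B4 = {b, h}  B5 = {g, h}  B6 = {c, h}  B7 = {d, h}
Tree: B1–B2, B1–B3, B1–B4, B2–B5, B1–B6, B4–B7
The largest bag has 2 vertices, giving width 1; this decomposition certifies tw(G) ≤ 1. Since G has at least one edge (e.g. h–a), it is not an edgeless graph, so tw(G) ≥ 1. The upper and lower bounds meet at 1, so that is the treewidth.

1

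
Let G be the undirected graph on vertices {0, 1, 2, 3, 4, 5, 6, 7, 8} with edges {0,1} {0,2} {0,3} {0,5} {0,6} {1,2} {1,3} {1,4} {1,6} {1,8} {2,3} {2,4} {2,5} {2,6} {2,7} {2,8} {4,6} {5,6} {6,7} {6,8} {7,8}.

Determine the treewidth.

A width-3 tree decomposition is:
Bags: B1 = {0, 1, 2, 6}  B2 = {1, 2, 6, 8}  B3 = {1, 2, 4, 6}  B4 = {0, 1, 2, 3}  B5 = {2, 6, 7, 8}  B6 = {0, 2, 5, 6}
Tree: B1–B2, B1–B3, B1–B4, B2–B5, B1–B6
Every bag has size at most 4, so the width is 4 − 1 = 3 and tw(G) ≤ 3. On the other hand G contains the 4-clique {0, 1, 2, 3}. A clique must lie in a single bag of any decomposition, so no decomposition can have width below 3. Combining the bounds, tw(G) = 3.

3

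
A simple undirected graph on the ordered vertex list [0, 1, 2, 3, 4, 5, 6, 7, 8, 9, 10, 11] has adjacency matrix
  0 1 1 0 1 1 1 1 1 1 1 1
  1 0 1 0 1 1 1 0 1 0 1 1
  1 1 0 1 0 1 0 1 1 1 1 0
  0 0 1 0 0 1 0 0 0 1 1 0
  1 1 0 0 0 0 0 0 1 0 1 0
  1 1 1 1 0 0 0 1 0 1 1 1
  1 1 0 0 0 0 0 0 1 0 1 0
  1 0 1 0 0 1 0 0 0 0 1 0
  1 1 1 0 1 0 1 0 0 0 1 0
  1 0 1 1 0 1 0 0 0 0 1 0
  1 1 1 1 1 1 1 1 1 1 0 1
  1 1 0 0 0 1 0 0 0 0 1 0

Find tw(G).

A width-4 tree decomposition is:
Bags: B1 = {0, 1, 2, 5, 10}  B2 = {0, 1, 2, 8, 10}  B3 = {0, 1, 6, 8, 10}  B4 = {0, 2, 5, 9, 10}  B5 = {2, 3, 5, 9, 10}  B6 = {0, 1, 4, 8, 10}  B7 = {0, 2, 5, 7, 10}  B8 = {0, 1, 5, 10, 11}
Tree: B1–B2, B2–B3, B1–B4, B4–B5, B2–B6, B4–B7, B1–B8
The largest bag has 5 vertices, giving width 4; this decomposition certifies tw(G) ≤ 4. On the other hand G contains the 5-clique {0, 1, 2, 8, 10}. A clique must lie in a single bag of any decomposition, so no decomposition can have width below 4. Therefore the treewidth is 4.

4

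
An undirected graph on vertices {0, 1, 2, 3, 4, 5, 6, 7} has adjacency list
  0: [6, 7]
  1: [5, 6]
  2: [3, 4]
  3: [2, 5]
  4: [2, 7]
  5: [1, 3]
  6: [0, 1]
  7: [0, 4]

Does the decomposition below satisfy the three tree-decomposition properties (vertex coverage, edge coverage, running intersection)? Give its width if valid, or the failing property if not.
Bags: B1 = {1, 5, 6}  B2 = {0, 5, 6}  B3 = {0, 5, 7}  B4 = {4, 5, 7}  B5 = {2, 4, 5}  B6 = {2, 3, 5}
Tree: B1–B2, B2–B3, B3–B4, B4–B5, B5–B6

Every vertex of G appears in some bag (union = {0, 1, 2, 3, 4, 5, 6, 7}); every edge is covered by a bag; and for each vertex v the set of bags containing v is connected in the bag tree. The decomposition is therefore valid. The largest bag has 3 vertices, so the width is 2.

Yes; width 2.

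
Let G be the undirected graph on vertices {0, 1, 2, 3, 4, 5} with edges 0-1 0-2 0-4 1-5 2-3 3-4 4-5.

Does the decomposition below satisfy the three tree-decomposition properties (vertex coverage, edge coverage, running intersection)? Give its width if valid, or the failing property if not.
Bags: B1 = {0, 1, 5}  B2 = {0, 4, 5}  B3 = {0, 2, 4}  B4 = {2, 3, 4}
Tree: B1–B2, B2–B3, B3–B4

Every vertex of G appears in some bag (union = {0, 1, 2, 3, 4, 5}); every edge is covered by a bag; and for each vertex v the set of bags containing v is connected in the bag tree. The decomposition is therefore valid. The largest bag has 3 vertices, so the width is 2.

Yes; width 2.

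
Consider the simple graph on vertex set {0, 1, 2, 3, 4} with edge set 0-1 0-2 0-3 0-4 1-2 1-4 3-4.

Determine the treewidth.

A width-2 tree decomposition is:
Bags: B1 = {0, 1, 4}  B2 = {0, 3, 4}  B3 = {0, 1, 2}
Tree: B1–B2, B1–B3
Each bag holds 3 vertices, so the decomposition has width 2, which upper-bounds the treewidth. For the lower bound, the 3 vertices {0, 1, 2} are pairwise adjacent, and any tree decomposition puts a clique entirely inside one bag — forcing width ≥ 2. Hence tw(G) = 2 exactly.

2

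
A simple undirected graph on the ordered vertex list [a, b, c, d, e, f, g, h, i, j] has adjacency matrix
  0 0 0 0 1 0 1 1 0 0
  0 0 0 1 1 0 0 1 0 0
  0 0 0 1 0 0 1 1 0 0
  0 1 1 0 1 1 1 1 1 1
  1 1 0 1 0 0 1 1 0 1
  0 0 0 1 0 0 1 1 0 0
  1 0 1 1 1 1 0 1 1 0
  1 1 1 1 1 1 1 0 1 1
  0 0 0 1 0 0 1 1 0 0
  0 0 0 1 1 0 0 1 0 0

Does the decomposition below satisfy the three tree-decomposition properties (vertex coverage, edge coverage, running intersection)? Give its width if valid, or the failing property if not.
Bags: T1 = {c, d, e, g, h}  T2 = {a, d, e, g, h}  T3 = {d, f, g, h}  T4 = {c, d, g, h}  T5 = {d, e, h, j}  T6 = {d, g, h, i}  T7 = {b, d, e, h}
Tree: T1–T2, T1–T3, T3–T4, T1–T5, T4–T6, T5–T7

A tree decomposition must satisfy three properties: every vertex lies in some bag; for every edge, both endpoints lie together in some bag; and for every vertex, the bags containing it form a connected subtree. Here bags containing vertex c are not connected in the tree, so the decomposition is invalid.

No — bags containing vertex c are not connected in the tree.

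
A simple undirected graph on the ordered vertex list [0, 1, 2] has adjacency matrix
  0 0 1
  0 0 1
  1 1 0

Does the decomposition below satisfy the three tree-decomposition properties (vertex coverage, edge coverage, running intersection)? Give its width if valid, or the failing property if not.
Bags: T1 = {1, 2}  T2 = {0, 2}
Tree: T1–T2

Vertex coverage: the bags together contain {0, 1, 2}, the full vertex set. Edge coverage: each edge of G has both endpoints in at least one bag. Running intersection: for every vertex, the bags containing it form a connected subtree. All three properties hold, so this is a valid tree decomposition of width max|bag| − 1 = 1, and hence tw(G) ≤ 1.

Yes; width 1.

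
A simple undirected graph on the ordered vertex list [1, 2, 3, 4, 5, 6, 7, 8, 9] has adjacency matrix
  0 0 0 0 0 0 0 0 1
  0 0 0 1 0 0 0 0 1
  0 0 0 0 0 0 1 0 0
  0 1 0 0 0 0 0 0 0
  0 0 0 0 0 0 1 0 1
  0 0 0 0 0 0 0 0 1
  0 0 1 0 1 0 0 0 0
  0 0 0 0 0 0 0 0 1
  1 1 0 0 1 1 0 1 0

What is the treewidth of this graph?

A width-1 tree decomposition is:
Bags: B1 = {5, 7}  B2 = {5, 9}  B3 = {8, 9}  B4 = {2, 9}  B5 = {1, 9}  B6 = {3, 7}  B7 = {2, 4}  B8 = {6, 9}
Tree: B1–B2, B2–B3, B2–B4, B2–B5, B1–B6, B4–B7, B5–B8
Each bag holds 2 vertices, so the decomposition has width 1, which upper-bounds the treewidth. Any graph with an edge has treewidth ≥ 1, and G has the edge 5–7. The upper and lower bounds meet at 1, so that is the treewidth.

1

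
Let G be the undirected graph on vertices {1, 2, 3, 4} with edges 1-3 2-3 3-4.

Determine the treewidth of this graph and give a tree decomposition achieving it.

Each bag holds 2 vertices, so the decomposition has width 1, which upper-bounds the treewidth. Any graph with an edge has treewidth ≥ 1, and G has the edge 3–2. Hence tw(G) = 1 exactly.

Treewidth 1.
Bags: B1 = {2, 3}  B2 = {1, 3}  B3 = {3, 4}
Tree: B1–B2, B2–B3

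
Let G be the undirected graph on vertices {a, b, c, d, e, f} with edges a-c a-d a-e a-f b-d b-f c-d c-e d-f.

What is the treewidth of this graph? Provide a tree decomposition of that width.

Treewidth 2.
One optimal decomposition is:
Bags: B1 = {a, c, d}  B2 = {a, c, e}  B3 = {a, d, f}  B4 = {b, d, f}
Tree: B1–B2, B1–B3, B3–B4

Each bag holds 3 vertices, so the decomposition has width 2, which upper-bounds the treewidth. For the lower bound, the 3 vertices {a, c, d} are pairwise adjacent, and any tree decomposition puts a clique entirely inside one bag — forcing width ≥ 2. Combining the bounds, tw(G) = 2.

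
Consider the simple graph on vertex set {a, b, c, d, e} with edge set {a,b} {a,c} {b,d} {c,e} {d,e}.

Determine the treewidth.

A width-2 tree decomposition is:
Bags: B1 = {a, c, e}  B2 = {a, b, e}  B3 = {b, d, e}
Tree: B1–B2, B2–B3
The largest bag has 3 vertices, giving width 2; this decomposition certifies tw(G) ≤ 2. Since e–c–a–b–d–e is a cycle in G, G is not acyclic. Forests are exactly the graphs of treewidth ≤ 1, so tw(G) ≥ 2. The upper and lower bounds meet at 2, so that is the treewidth.

2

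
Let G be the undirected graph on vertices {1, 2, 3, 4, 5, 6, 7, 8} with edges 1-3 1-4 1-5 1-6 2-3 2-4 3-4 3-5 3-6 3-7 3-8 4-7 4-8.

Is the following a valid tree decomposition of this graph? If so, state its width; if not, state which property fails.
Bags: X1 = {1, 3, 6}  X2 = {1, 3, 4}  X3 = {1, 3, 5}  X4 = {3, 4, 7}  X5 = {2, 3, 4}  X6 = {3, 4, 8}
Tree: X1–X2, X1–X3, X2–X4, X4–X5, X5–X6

Yes; width 2.

Vertex coverage: the bags together contain {1, 2, 3, 4, 5, 6, 7, 8}, the full vertex set. Edge coverage: each edge of G has both endpoints in at least one bag. Running intersection: for every vertex, the bags containing it form a connected subtree. All three properties hold, so this is a valid tree decomposition of width max|bag| − 1 = 2, and hence tw(G) ≤ 2.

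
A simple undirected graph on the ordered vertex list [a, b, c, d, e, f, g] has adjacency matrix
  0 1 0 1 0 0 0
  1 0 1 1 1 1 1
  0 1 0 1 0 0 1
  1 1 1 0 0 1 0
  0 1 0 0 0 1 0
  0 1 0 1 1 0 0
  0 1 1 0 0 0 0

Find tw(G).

A width-2 tree decomposition is:
Bags: B1 = {b, e, f}  B2 = {b, d, f}  B3 = {b, c, d}  B4 = {b, c, g}  B5 = {a, b, d}
Tree: B1–B2, B2–B3, B3–B4, B3–B5
Every bag has size at most 3, so the width is 3 − 1 = 2 and tw(G) ≤ 2. For the lower bound, the 3 vertices {a, b, d} are pairwise adjacent, and any tree decomposition puts a clique entirely inside one bag — forcing width ≥ 2. The upper and lower bounds meet at 2, so that is the treewidth.

2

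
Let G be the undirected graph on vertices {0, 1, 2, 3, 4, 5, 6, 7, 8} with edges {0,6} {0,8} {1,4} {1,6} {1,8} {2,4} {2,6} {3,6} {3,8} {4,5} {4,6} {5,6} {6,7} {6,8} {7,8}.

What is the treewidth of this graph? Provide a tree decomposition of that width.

Treewidth 2.
One optimal decomposition is:
Bags: B1 = {0, 6, 8}  B2 = {1, 6, 8}  B3 = {1, 4, 6}  B4 = {4, 5, 6}  B5 = {2, 4, 6}  B6 = {6, 7, 8}  B7 = {3, 6, 8}
Tree: B1–B2, B2–B3, B3–B4, B4–B5, B2–B6, B2–B7

The largest bag has 3 vertices, giving width 2; this decomposition certifies tw(G) ≤ 2. On the other hand G contains the 3-clique {0, 6, 8}. A clique must lie in a single bag of any decomposition, so no decomposition can have width below 2. The upper and lower bounds meet at 2, so that is the treewidth.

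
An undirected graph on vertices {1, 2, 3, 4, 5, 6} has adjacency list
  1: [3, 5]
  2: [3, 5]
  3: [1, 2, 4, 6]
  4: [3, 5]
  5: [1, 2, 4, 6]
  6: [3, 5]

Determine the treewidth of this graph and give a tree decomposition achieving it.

Each bag holds 3 vertices, so the decomposition has width 2, which upper-bounds the treewidth. Since 3–4–5–1–3 is a cycle in G, G is not acyclic. Forests are exactly the graphs of treewidth ≤ 1, so tw(G) ≥ 2. Hence tw(G) = 2 exactly.

Treewidth 2.
Bags: B1 = {3, 4, 5}  B2 = {1, 3, 5}  B3 = {3, 5, 6}  B4 = {2, 3, 5}
Tree: B1–B2, B2–B3, B3–B4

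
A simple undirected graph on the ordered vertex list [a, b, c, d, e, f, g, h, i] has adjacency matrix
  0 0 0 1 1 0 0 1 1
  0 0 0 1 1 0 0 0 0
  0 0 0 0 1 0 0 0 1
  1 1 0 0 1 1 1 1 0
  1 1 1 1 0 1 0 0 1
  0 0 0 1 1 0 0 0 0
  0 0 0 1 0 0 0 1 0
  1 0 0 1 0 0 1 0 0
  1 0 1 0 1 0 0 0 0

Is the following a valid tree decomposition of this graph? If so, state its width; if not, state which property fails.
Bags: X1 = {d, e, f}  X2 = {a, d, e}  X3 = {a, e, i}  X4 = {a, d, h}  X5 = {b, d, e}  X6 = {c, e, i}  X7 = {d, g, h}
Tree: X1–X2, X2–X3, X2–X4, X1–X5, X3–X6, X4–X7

Vertex coverage: the bags together contain {a, b, c, d, e, f, g, h, i}, the full vertex set. Edge coverage: each edge of G has both endpoints in at least one bag. Running intersection: for every vertex, the bags containing it form a connected subtree. All three properties hold, so this is a valid tree decomposition of width max|bag| − 1 = 2, and hence tw(G) ≤ 2.

Yes; width 2.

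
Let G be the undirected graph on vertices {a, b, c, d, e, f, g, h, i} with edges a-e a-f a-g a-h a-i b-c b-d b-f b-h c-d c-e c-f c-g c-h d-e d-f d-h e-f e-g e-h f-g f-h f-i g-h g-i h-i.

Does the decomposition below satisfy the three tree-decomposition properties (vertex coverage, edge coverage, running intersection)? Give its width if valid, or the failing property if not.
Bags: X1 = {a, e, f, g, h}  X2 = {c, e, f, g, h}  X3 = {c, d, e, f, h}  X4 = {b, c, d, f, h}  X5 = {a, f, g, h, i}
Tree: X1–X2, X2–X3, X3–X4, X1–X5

Yes; width 4.

Every vertex of G appears in some bag (union = {a, b, c, d, e, f, g, h, i}); every edge is covered by a bag; and for each vertex v the set of bags containing v is connected in the bag tree. The decomposition is therefore valid. The largest bag has 5 vertices, so the width is 4.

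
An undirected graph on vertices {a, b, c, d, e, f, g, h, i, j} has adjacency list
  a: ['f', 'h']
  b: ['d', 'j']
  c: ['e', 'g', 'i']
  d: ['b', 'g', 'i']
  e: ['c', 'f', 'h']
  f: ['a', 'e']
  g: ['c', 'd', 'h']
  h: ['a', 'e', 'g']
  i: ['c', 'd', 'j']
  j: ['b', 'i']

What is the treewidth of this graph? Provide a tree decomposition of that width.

Treewidth 2.
One optimal decomposition is:
Bags: B1 = {b, d, j}  B2 = {d, i, j}  B3 = {d, g, i}  B4 = {c, g, i}  B5 = {c, g, h}  B6 = {c, e, h}  B7 = {a, e, h}  B8 = {a, e, f}
Tree: B1–B2, B2–B3, B3–B4, B4–B5, B5–B6, B6–B7, B7–B8

Each bag holds 3 vertices, so the decomposition has width 2, which upper-bounds the treewidth. Since b–j–i–d–b is a cycle in G, G is not acyclic. Forests are exactly the graphs of treewidth ≤ 1, so tw(G) ≥ 2. Hence tw(G) = 2 exactly.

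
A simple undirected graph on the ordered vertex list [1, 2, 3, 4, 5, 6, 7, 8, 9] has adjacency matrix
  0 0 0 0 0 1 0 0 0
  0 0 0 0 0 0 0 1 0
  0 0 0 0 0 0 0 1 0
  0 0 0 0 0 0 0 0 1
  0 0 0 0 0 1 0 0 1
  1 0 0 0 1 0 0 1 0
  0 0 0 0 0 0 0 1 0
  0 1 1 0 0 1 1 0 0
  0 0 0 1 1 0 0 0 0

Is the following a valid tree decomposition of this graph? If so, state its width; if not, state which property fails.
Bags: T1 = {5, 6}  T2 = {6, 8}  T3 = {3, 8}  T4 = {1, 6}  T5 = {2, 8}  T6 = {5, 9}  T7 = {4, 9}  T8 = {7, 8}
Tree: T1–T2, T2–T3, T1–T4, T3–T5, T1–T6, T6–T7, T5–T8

Yes; width 1.

Checking the three conditions: (i) the bags cover all of {1, 2, 3, 4, 5, 6, 7, 8, 9}; (ii) for each edge, some bag contains both endpoints; (iii) the bags containing any fixed vertex form a subtree. All hold, so the decomposition is valid with width 2 − 1 = 1.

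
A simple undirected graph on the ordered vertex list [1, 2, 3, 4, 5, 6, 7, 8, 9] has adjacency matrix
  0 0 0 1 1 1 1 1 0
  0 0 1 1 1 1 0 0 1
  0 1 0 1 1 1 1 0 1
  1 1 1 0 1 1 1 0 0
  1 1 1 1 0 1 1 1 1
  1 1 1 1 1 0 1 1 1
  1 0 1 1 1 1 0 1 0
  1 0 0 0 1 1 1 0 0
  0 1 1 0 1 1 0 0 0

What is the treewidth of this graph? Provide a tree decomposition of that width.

Every bag has size at most 5, so the width is 5 − 1 = 4 and tw(G) ≤ 4. For the lower bound, the 5 vertices {1, 5, 6, 7, 8} are pairwise adjacent, and any tree decomposition puts a clique entirely inside one bag — forcing width ≥ 4. Hence tw(G) = 4 exactly.

Treewidth 4.
One such decomposition:
Bags: B1 = {1, 4, 5, 6, 7}  B2 = {1, 5, 6, 7, 8}  B3 = {3, 4, 5, 6, 7}  B4 = {2, 3, 4, 5, 6}  B5 = {2, 3, 5, 6, 9}
Tree: B1–B2, B1–B3, B3–B4, B4–B5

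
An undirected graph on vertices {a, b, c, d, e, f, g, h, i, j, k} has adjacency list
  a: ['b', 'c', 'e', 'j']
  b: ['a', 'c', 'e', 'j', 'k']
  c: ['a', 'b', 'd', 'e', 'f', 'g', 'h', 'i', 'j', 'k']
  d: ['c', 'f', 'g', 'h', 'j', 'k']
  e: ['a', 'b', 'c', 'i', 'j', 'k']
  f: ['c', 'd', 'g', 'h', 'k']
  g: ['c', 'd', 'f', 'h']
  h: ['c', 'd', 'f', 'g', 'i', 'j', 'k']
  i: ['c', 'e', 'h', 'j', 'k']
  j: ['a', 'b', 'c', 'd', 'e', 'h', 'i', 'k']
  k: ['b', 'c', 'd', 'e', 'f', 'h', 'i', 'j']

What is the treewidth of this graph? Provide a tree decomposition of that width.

Treewidth 4.
One such decomposition:
Bags: B1 = {c, h, i, j, k}  B2 = {c, d, h, j, k}  B3 = {c, d, f, h, k}  B4 = {c, e, i, j, k}  B5 = {b, c, e, j, k}  B6 = {a, b, c, e, j}  B7 = {c, d, f, g, h}
Tree: B1–B2, B2–B3, B1–B4, B4–B5, B5–B6, B3–B7

Each bag holds 5 vertices, so the decomposition has width 4, which upper-bounds the treewidth. Conversely, {c, d, f, g, h} is a clique of size 5, and the vertices of any clique must share a bag in every tree decomposition; so some bag has ≥ 5 vertices and tw(G) ≥ 4. Hence tw(G) = 4 exactly.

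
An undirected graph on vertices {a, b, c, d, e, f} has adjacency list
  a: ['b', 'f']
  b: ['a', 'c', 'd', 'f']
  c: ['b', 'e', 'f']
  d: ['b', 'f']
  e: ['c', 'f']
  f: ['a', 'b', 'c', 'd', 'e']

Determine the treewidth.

A width-2 tree decomposition is:
Bags: B1 = {c, e, f}  B2 = {b, c, f}  B3 = {b, d, f}  B4 = {a, b, f}
Tree: B1–B2, B2–B3, B3–B4
Each bag holds 3 vertices, so the decomposition has width 2, which upper-bounds the treewidth. For the lower bound, the 3 vertices {c, e, f} are pairwise adjacent, and any tree decomposition puts a clique entirely inside one bag — forcing width ≥ 2. Therefore the treewidth is 2.

2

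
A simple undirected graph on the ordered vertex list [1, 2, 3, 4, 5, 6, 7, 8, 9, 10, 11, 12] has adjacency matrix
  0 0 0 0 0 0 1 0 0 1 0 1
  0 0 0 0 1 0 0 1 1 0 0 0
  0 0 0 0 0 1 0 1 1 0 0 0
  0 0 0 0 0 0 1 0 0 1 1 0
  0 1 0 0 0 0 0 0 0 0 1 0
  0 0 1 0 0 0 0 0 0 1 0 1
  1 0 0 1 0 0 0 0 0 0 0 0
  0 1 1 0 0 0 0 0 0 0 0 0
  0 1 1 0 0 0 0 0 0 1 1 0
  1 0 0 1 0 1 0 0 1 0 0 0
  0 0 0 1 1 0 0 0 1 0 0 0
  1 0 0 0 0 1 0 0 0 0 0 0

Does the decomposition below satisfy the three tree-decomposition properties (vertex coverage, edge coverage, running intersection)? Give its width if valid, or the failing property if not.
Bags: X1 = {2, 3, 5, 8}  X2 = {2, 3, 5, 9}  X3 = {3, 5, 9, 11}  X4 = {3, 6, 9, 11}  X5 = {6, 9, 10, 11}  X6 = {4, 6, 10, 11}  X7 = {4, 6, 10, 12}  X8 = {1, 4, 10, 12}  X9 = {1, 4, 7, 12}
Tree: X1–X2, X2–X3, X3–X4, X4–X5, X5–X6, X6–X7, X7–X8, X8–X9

Vertex coverage: the bags together contain {1, 2, 3, 4, 5, 6, 7, 8, 9, 10, 11, 12}, the full vertex set. Edge coverage: each edge of G has both endpoints in at least one bag. Running intersection: for every vertex, the bags containing it form a connected subtree. All three properties hold, so this is a valid tree decomposition of width max|bag| − 1 = 3, and hence tw(G) ≤ 3.

Yes; width 3.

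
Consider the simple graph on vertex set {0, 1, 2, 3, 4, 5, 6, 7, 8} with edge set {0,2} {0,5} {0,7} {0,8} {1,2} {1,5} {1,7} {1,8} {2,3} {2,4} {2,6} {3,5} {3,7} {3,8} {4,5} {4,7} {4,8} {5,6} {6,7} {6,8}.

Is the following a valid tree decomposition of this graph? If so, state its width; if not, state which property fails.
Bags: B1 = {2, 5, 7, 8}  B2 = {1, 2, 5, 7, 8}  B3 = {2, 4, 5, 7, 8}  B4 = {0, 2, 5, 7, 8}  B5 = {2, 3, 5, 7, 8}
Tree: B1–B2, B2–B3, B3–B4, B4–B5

No — vertex 6 appears in no bag.

A tree decomposition must satisfy three properties: every vertex lies in some bag; for every edge, both endpoints lie together in some bag; and for every vertex, the bags containing it form a connected subtree. Here vertex 6 appears in no bag, so the decomposition is invalid.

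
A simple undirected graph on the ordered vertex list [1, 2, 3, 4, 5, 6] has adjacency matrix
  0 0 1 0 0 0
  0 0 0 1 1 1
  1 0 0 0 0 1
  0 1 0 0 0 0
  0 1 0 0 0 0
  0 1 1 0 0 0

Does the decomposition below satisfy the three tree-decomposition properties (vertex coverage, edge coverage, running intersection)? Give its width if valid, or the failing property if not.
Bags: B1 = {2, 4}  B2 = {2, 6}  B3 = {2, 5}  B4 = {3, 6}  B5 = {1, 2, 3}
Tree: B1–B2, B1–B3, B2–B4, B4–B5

No — bags containing vertex 2 are not connected in the tree.

A tree decomposition must satisfy three properties: every vertex lies in some bag; for every edge, both endpoints lie together in some bag; and for every vertex, the bags containing it form a connected subtree. Here bags containing vertex 2 are not connected in the tree, so the decomposition is invalid.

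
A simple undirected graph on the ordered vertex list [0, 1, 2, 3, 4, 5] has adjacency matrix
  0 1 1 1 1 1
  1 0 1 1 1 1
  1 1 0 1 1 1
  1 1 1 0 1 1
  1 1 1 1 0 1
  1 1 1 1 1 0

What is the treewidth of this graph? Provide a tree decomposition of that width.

Treewidth 5.
One such decomposition:
Bags: B1 = {0, 1, 2, 3, 4, 5}
Tree: (single bag)

A single bag containing all 6 vertices is trivially a valid decomposition of width 5. For the lower bound, the 6 vertices {0, 1, 2, 3, 4, 5} are pairwise adjacent, and any tree decomposition puts a clique entirely inside one bag — forcing width ≥ 5. The upper and lower bounds meet at 5, so that is the treewidth.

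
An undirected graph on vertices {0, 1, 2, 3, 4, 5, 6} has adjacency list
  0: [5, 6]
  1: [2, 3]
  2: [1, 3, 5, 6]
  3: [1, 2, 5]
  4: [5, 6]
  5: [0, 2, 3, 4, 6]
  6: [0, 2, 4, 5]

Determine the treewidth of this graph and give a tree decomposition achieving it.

Every bag has size at most 3, so the width is 3 − 1 = 2 and tw(G) ≤ 2. For the lower bound, the 3 vertices {1, 2, 3} are pairwise adjacent, and any tree decomposition puts a clique entirely inside one bag — forcing width ≥ 2. Hence tw(G) = 2 exactly.

Treewidth 2.
One optimal decomposition is:
Bags: B1 = {2, 3, 5}  B2 = {2, 5, 6}  B3 = {1, 2, 3}  B4 = {0, 5, 6}  B5 = {4, 5, 6}
Tree: B1–B2, B1–B3, B2–B4, B2–B5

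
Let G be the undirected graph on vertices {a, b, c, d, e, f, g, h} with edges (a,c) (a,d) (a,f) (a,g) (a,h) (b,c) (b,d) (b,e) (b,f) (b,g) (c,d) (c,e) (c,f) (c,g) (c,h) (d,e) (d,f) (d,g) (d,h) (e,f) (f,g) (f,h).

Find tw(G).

4

A width-4 tree decomposition is:
Bags: B1 = {a, c, d, f, g}  B2 = {a, c, d, f, h}  B3 = {b, c, d, f, g}  B4 = {b, c, d, e, f}
Tree: B1–B2, B1–B3, B3–B4
The largest bag has 5 vertices, giving width 4; this decomposition certifies tw(G) ≤ 4. On the other hand G contains the 5-clique {a, c, d, f, g}. A clique must lie in a single bag of any decomposition, so no decomposition can have width below 4. Combining the bounds, tw(G) = 4.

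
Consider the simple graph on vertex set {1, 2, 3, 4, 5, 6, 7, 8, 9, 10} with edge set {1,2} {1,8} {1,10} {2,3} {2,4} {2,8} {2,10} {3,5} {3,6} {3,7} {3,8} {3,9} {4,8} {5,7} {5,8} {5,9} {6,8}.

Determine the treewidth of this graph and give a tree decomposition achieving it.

The largest bag has 3 vertices, giving width 2; this decomposition certifies tw(G) ≤ 2. On the other hand G contains the 3-clique {1, 2, 8}. A clique must lie in a single bag of any decomposition, so no decomposition can have width below 2. Hence tw(G) = 2 exactly.

Treewidth 2.
Bags: B1 = {3, 6, 8}  B2 = {2, 3, 8}  B3 = {2, 4, 8}  B4 = {3, 5, 8}  B5 = {3, 5, 7}  B6 = {3, 5, 9}  B7 = {1, 2, 8}  B8 = {1, 2, 10}
Tree: B1–B2, B2–B3, B2–B4, B4–B5, B5–B6, B3–B7, B7–B8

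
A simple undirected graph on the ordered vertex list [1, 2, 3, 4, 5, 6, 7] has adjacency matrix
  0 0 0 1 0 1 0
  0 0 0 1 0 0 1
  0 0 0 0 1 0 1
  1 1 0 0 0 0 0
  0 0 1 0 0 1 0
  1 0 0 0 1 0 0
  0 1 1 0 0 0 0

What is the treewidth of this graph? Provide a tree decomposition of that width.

Treewidth 2.
One optimal decomposition is:
Bags: B1 = {3, 5, 6}  B2 = {3, 6, 7}  B3 = {2, 6, 7}  B4 = {2, 4, 6}  B5 = {1, 4, 6}
Tree: B1–B2, B2–B3, B3–B4, B4–B5

Each bag holds 3 vertices, so the decomposition has width 2, which upper-bounds the treewidth. The edges 6–5–3–7–2–4–1–6 form a cycle, so G is not a tree and its treewidth is at least 2. Combining the bounds, tw(G) = 2.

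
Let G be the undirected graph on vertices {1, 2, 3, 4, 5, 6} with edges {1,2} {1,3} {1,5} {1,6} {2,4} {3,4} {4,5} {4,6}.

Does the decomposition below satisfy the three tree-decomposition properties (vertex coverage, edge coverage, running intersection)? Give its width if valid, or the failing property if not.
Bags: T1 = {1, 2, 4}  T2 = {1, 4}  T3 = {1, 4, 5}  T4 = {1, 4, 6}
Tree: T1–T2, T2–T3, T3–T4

No — vertex 3 appears in no bag.

A tree decomposition must satisfy three properties: every vertex lies in some bag; for every edge, both endpoints lie together in some bag; and for every vertex, the bags containing it form a connected subtree. Here vertex 3 appears in no bag, so the decomposition is invalid.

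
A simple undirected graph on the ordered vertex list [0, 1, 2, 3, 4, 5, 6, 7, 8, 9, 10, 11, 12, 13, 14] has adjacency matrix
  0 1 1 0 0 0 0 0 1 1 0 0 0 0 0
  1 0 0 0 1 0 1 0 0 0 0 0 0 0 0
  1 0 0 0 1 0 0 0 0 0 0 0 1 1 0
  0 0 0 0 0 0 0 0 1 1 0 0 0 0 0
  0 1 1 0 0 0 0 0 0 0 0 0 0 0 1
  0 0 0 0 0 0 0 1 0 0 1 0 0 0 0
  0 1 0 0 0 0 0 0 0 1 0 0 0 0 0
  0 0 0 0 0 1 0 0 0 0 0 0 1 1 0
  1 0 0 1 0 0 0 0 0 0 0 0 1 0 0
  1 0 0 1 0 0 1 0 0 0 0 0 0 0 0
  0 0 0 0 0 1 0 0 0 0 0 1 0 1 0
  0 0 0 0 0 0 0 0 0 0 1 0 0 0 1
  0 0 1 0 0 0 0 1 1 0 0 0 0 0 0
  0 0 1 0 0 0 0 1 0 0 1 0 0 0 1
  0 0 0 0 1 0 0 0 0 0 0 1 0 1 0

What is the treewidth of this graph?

3

A width-3 tree decomposition is:
Bags: B1 = {5, 10, 11, 14}  B2 = {5, 10, 13, 14}  B3 = {5, 7, 13, 14}  B4 = {4, 7, 13, 14}  B5 = {2, 4, 7, 13}  B6 = {2, 4, 7, 12}  B7 = {1, 2, 4, 12}  B8 = {0, 1, 2, 12}  B9 = {0, 1, 8, 12}  B10 = {0, 1, 6, 8}  B11 = {0, 6, 8, 9}  B12 = {3, 6, 8, 9}
Tree: B1–B2, B2–B3, B3–B4, B4–B5, B5–B6, B6–B7, B7–B8, B8–B9, B9–B10, B10–B11, B11–B12
Each bag holds 4 vertices, so the decomposition has width 3, which upper-bounds the treewidth. For the lower bound: the 4 vertex sets {5,10,11}, {14}, {13}, {2,4,7,12} are disjoint, each induces a connected subgraph, and every pair is joined by at least one edge of G. Contracting each set to a single vertex therefore yields K_{4} as a minor, and since treewidth is minor-monotone, tw(G) ≥ tw(K_{4}) = 3. The upper and lower bounds meet at 3, so that is the treewidth.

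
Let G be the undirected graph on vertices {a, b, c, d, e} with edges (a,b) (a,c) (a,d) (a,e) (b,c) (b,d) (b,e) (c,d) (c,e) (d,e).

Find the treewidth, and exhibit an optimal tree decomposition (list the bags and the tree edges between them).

Treewidth 4.
Bags: B1 = {a, b, c, d, e}
Tree: (single bag)

A single bag containing all 5 vertices is trivially a valid decomposition of width 4. On the other hand G contains the 5-clique {a, b, c, d, e}. A clique must lie in a single bag of any decomposition, so no decomposition can have width below 4. Hence tw(G) = 4 exactly.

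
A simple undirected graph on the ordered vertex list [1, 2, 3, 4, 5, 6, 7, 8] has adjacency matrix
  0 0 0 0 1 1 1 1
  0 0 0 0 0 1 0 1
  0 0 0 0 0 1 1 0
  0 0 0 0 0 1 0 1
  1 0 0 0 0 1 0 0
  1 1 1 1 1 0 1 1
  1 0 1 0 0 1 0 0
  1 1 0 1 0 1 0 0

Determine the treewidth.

2

A width-2 tree decomposition is:
Bags: B1 = {2, 6, 8}  B2 = {1, 6, 8}  B3 = {1, 6, 7}  B4 = {4, 6, 8}  B5 = {3, 6, 7}  B6 = {1, 5, 6}
Tree: B1–B2, B2–B3, B1–B4, B3–B5, B3–B6
Every bag has size at most 3, so the width is 3 − 1 = 2 and tw(G) ≤ 2. Conversely, {1, 6, 8} is a clique of size 3, and the vertices of any clique must share a bag in every tree decomposition; so some bag has ≥ 3 vertices and tw(G) ≥ 2. The upper and lower bounds meet at 2, so that is the treewidth.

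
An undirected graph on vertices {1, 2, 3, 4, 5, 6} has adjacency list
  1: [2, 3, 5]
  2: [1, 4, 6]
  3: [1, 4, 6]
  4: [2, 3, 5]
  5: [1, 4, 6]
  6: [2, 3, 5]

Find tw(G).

3

A width-3 tree decomposition is:
Bags: B1 = {1, 2, 3, 5}  B2 = {2, 3, 5, 6}  B3 = {2, 3, 4, 5}
Tree: B1–B2, B2–B3
The largest bag has 4 vertices, giving width 3; this decomposition certifies tw(G) ≤ 3. For the lower bound: the 4 vertex sets {1,5}, {2,6}, {3}, {4} are disjoint, each induces a connected subgraph, and every pair is joined by at least one edge of G. Contracting each set to a single vertex therefore yields K_{4} as a minor, and since treewidth is minor-monotone, tw(G) ≥ tw(K_{4}) = 3. The upper and lower bounds meet at 3, so that is the treewidth.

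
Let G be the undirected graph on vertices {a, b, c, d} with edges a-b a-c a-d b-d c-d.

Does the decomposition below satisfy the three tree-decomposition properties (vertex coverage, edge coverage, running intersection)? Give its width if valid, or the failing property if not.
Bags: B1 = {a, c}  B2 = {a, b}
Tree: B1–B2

A tree decomposition must satisfy three properties: every vertex lies in some bag; for every edge, both endpoints lie together in some bag; and for every vertex, the bags containing it form a connected subtree. Here vertex d appears in no bag, so the decomposition is invalid.

No — vertex d appears in no bag.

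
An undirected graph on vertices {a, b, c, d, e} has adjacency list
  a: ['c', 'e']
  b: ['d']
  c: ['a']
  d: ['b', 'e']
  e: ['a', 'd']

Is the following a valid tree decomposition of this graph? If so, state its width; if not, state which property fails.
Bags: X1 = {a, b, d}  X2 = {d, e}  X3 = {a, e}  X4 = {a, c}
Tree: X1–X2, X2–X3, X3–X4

No — bags containing vertex a are not connected in the tree.

A tree decomposition must satisfy three properties: every vertex lies in some bag; for every edge, both endpoints lie together in some bag; and for every vertex, the bags containing it form a connected subtree. Here bags containing vertex a are not connected in the tree, so the decomposition is invalid.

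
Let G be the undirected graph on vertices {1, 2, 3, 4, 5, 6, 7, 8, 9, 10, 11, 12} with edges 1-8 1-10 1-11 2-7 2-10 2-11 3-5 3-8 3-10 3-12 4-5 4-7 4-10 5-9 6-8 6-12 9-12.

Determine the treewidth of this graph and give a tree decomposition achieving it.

Treewidth 3.
Bags: B1 = {6, 8, 9, 12}  B2 = {3, 8, 9, 12}  B3 = {3, 5, 8, 9}  B4 = {1, 3, 5, 8}  B5 = {1, 3, 5, 10}  B6 = {1, 4, 5, 10}  B7 = {1, 4, 10, 11}  B8 = {2, 4, 10, 11}  B9 = {2, 4, 7, 11}
Tree: B1–B2, B2–B3, B3–B4, B4–B5, B5–B6, B6–B7, B7–B8, B8–B9

The largest bag has 4 vertices, giving width 3; this decomposition certifies tw(G) ≤ 3. For the lower bound: the 4 vertex sets {6,9,12}, {8}, {3}, {1,4,5,10} are disjoint, each induces a connected subgraph, and every pair is joined by at least one edge of G. Contracting each set to a single vertex therefore yields K_{4} as a minor, and since treewidth is minor-monotone, tw(G) ≥ tw(K_{4}) = 3. Hence tw(G) = 3 exactly.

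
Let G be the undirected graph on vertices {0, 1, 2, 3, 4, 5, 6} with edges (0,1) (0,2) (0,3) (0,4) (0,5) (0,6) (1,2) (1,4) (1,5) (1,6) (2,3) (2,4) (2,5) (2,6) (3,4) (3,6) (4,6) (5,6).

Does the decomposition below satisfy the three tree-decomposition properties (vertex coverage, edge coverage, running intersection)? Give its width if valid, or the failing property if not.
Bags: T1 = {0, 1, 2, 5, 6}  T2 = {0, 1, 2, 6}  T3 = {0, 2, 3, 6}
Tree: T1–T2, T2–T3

No — vertex 4 appears in no bag.

A tree decomposition must satisfy three properties: every vertex lies in some bag; for every edge, both endpoints lie together in some bag; and for every vertex, the bags containing it form a connected subtree. Here vertex 4 appears in no bag, so the decomposition is invalid.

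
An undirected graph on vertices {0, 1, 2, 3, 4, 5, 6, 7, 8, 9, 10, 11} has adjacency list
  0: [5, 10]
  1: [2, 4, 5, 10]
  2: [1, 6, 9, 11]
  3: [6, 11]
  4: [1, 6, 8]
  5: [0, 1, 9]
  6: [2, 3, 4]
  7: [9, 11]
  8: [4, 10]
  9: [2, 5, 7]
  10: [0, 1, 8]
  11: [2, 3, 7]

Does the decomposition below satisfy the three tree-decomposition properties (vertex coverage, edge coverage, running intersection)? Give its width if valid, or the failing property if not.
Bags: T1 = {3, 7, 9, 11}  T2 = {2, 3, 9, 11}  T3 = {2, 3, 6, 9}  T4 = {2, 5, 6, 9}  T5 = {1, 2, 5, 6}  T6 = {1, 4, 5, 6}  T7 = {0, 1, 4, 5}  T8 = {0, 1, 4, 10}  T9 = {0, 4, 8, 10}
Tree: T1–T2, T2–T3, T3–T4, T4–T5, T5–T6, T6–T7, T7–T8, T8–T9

Checking the three conditions: (i) the bags cover all of {0, 1, 2, 3, 4, 5, 6, 7, 8, 9, 10, 11}; (ii) for each edge, some bag contains both endpoints; (iii) the bags containing any fixed vertex form a subtree. All hold, so the decomposition is valid with width 4 − 1 = 3.

Yes; width 3.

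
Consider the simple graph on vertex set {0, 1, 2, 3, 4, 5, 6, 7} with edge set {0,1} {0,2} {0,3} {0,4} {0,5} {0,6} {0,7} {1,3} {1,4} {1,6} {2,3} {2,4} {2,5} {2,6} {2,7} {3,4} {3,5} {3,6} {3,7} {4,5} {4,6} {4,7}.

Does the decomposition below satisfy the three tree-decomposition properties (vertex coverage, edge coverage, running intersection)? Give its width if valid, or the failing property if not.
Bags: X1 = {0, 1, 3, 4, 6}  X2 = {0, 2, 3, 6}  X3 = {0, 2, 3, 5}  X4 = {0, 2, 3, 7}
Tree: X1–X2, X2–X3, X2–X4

A tree decomposition must satisfy three properties: every vertex lies in some bag; for every edge, both endpoints lie together in some bag; and for every vertex, the bags containing it form a connected subtree. Here edge (4,2) lies in no bag, so the decomposition is invalid.

No — edge (4,2) lies in no bag.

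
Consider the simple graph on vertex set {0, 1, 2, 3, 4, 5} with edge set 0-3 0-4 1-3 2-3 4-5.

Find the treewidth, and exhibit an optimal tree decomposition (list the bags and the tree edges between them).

The largest bag has 2 vertices, giving width 1; this decomposition certifies tw(G) ≤ 1. Since G has at least one edge (e.g. 2–3), it is not an edgeless graph, so tw(G) ≥ 1. Therefore the treewidth is 1.

Treewidth 1.
One such decomposition:
Bags: B1 = {2, 3}  B2 = {0, 3}  B3 = {1, 3}  B4 = {0, 4}  B5 = {4, 5}
Tree: B1–B2, B2–B3, B2–B4, B4–B5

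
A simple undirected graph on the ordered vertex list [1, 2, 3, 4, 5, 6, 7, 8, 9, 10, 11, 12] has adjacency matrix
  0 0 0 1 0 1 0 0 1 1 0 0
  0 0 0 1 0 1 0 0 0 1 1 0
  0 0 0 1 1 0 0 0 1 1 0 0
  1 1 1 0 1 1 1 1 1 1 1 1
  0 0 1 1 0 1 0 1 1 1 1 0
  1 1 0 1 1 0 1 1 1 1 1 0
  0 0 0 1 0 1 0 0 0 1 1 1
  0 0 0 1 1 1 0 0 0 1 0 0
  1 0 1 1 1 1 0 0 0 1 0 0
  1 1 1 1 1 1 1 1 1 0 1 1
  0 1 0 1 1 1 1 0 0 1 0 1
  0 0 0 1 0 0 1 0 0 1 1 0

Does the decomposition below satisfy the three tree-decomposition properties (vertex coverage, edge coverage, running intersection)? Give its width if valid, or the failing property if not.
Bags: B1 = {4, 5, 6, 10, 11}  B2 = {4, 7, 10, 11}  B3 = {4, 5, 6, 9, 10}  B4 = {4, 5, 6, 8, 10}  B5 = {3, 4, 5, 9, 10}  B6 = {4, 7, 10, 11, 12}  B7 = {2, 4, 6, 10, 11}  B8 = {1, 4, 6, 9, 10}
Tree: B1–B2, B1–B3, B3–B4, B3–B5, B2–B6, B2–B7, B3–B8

A tree decomposition must satisfy three properties: every vertex lies in some bag; for every edge, both endpoints lie together in some bag; and for every vertex, the bags containing it form a connected subtree. Here edge (6,7) lies in no bag, so the decomposition is invalid.

No — edge (6,7) lies in no bag.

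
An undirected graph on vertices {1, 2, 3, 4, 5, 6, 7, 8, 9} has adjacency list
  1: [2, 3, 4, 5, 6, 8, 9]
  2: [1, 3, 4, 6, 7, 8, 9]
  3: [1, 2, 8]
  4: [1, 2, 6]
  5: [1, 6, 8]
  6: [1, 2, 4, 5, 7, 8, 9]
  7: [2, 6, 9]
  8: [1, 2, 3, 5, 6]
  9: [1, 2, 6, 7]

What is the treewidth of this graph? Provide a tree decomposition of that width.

Each bag holds 4 vertices, so the decomposition has width 3, which upper-bounds the treewidth. On the other hand G contains the 4-clique {1, 2, 3, 8}. A clique must lie in a single bag of any decomposition, so no decomposition can have width below 3. Therefore the treewidth is 3.

Treewidth 3.
Bags: B1 = {1, 2, 6, 8}  B2 = {1, 2, 6, 9}  B3 = {2, 6, 7, 9}  B4 = {1, 2, 4, 6}  B5 = {1, 5, 6, 8}  B6 = {1, 2, 3, 8}
Tree: B1–B2, B2–B3, B1–B4, B1–B5, B1–B6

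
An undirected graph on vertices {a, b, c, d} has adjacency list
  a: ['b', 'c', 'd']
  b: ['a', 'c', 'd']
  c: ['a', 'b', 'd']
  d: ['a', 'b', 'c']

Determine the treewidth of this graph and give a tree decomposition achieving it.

A single bag containing all 4 vertices is trivially a valid decomposition of width 3. On the other hand G contains the 4-clique {a, b, c, d}. A clique must lie in a single bag of any decomposition, so no decomposition can have width below 3. Hence tw(G) = 3 exactly.

Treewidth 3.
Bags: B1 = {a, b, c, d}
Tree: (single bag)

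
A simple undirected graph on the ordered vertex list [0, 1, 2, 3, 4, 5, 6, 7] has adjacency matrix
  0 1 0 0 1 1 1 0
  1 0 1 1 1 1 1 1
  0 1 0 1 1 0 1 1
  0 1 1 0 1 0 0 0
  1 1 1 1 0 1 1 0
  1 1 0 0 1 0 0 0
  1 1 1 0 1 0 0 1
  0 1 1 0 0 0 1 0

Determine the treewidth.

3

A width-3 tree decomposition is:
Bags: B1 = {0, 1, 4, 5}  B2 = {0, 1, 4, 6}  B3 = {1, 2, 4, 6}  B4 = {1, 2, 6, 7}  B5 = {1, 2, 3, 4}
Tree: B1–B2, B2–B3, B3–B4, B3–B5
Every bag has size at most 4, so the width is 4 − 1 = 3 and tw(G) ≤ 3. For the lower bound, the 4 vertices {0, 1, 4, 5} are pairwise adjacent, and any tree decomposition puts a clique entirely inside one bag — forcing width ≥ 3. Hence tw(G) = 3 exactly.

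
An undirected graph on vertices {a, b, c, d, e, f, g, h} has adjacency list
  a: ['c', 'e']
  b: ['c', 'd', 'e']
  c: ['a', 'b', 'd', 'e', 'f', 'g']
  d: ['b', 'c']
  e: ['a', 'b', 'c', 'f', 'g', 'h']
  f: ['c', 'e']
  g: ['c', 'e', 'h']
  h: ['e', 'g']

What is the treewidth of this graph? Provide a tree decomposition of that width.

The largest bag has 3 vertices, giving width 2; this decomposition certifies tw(G) ≤ 2. For the lower bound, the 3 vertices {e, g, h} are pairwise adjacent, and any tree decomposition puts a clique entirely inside one bag — forcing width ≥ 2. Therefore the treewidth is 2.

Treewidth 2.
One optimal decomposition is:
Bags: B1 = {a, c, e}  B2 = {c, e, f}  B3 = {b, c, e}  B4 = {b, c, d}  B5 = {c, e, g}  B6 = {e, g, h}
Tree: B1–B2, B1–B3, B3–B4, B1–B5, B5–B6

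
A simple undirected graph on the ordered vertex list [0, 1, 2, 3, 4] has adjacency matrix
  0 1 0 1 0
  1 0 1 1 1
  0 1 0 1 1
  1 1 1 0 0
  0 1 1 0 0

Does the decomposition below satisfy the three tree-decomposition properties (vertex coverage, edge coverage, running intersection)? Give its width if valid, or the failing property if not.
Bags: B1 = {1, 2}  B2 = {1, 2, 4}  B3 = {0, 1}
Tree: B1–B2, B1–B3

No — vertex 3 appears in no bag.

A tree decomposition must satisfy three properties: every vertex lies in some bag; for every edge, both endpoints lie together in some bag; and for every vertex, the bags containing it form a connected subtree. Here vertex 3 appears in no bag, so the decomposition is invalid.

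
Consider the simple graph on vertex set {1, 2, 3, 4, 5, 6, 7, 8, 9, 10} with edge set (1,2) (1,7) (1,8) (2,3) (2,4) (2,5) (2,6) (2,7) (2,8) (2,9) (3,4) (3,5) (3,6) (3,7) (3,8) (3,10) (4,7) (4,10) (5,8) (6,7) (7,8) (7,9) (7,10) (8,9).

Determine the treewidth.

A width-3 tree decomposition is:
Bags: B1 = {2, 3, 7, 8}  B2 = {2, 3, 5, 8}  B3 = {2, 7, 8, 9}  B4 = {2, 3, 4, 7}  B5 = {1, 2, 7, 8}  B6 = {2, 3, 6, 7}  B7 = {3, 4, 7, 10}
Tree: B1–B2, B1–B3, B1–B4, B3–B5, B1–B6, B4–B7
The largest bag has 4 vertices, giving width 3; this decomposition certifies tw(G) ≤ 3. On the other hand G contains the 4-clique {2, 3, 5, 8}. A clique must lie in a single bag of any decomposition, so no decomposition can have width below 3. Therefore the treewidth is 3.

3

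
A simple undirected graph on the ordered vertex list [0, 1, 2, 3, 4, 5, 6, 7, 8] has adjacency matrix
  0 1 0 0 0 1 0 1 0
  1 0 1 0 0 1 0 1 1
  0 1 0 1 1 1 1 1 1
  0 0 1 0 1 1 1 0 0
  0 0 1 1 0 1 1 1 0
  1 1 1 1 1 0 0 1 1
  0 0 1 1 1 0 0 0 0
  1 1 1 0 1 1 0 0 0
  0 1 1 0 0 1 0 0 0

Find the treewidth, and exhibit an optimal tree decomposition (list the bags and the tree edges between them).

Each bag holds 4 vertices, so the decomposition has width 3, which upper-bounds the treewidth. For the lower bound, the 4 vertices {0, 1, 5, 7} are pairwise adjacent, and any tree decomposition puts a clique entirely inside one bag — forcing width ≥ 3. Hence tw(G) = 3 exactly.

Treewidth 3.
One such decomposition:
Bags: B1 = {2, 4, 5, 7}  B2 = {1, 2, 5, 7}  B3 = {1, 2, 5, 8}  B4 = {2, 3, 4, 5}  B5 = {2, 3, 4, 6}  B6 = {0, 1, 5, 7}
Tree: B1–B2, B2–B3, B1–B4, B4–B5, B2–B6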